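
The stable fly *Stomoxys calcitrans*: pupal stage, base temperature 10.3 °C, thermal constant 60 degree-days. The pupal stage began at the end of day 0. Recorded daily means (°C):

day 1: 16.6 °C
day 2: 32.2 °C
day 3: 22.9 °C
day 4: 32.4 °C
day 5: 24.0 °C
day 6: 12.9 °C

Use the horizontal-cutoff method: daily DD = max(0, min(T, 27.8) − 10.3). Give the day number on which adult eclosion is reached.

day 5

Daily DD above 10.3 °C (capped at 17.5): 6.3, 17.5, 12.6, 17.5, 13.7, 2.6.
Cumulative: 6.3, 23.8, 36.4, 53.9, 67.6, 70.2.
The total first reaches 60 DD on day 5.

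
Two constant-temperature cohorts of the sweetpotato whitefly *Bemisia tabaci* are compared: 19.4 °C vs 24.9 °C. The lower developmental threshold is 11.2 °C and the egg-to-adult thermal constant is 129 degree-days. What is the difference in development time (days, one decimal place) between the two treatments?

6.3 days

At 19.4 °C: 129 / (19.4 − 11.2) = 129 / 8.2 = 15.732 d.
At 24.9 °C: 129 / (24.9 − 11.2) = 129 / 13.7 = 9.416 d.
Difference = |15.732 − 9.416| = 6.316 ≈ 6.3 days.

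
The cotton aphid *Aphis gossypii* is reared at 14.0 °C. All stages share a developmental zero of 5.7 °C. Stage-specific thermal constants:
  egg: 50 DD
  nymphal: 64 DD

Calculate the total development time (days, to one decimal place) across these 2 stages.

13.7 days

Daily accumulation at 14.0 °C = 14.0 − 5.7 = 8.3 DD/day.
Total K = 50 + 64 = 114 DD.
Total duration = 114 / 8.3 = 13.735 ≈ 13.7 days.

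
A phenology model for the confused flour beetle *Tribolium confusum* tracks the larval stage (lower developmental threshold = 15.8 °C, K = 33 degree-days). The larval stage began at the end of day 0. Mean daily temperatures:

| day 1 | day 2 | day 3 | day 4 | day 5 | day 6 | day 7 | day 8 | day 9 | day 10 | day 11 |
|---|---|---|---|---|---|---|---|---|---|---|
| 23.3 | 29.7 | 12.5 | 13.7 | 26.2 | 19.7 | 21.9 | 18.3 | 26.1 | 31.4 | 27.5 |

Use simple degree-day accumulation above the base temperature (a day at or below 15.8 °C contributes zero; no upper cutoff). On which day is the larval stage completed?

day 6

Daily DD above 15.8 °C: 7.5, 13.9, 0.0, 0.0, 10.4, 3.9, 6.1, 2.5, 10.3, 15.6, 11.7.
Cumulative: 7.5, 21.4, 21.4, 21.4, 31.8, 35.7, 41.8, 44.3, 54.6, 70.2, 81.9.
The total first reaches 33 DD on day 6.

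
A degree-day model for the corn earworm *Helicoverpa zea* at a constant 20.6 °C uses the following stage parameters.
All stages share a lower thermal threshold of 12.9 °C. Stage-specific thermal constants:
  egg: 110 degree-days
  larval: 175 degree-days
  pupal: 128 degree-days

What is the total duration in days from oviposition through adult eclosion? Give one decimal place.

53.6 days

Daily accumulation at 20.6 °C = 20.6 − 12.9 = 7.7 DD/day.
Total K = 110 + 175 + 128 = 413 DD.
Total duration = 413 / 7.7 = 53.636 ≈ 53.6 days.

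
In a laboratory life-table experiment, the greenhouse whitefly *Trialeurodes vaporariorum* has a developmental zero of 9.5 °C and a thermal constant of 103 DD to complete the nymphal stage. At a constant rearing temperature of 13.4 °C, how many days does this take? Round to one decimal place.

Daily accumulation = 13.4 − 9.5 = 3.9 DD/day.
Duration = 103 / 3.9 = 26.410 ≈ 26.4 days.

26.4 days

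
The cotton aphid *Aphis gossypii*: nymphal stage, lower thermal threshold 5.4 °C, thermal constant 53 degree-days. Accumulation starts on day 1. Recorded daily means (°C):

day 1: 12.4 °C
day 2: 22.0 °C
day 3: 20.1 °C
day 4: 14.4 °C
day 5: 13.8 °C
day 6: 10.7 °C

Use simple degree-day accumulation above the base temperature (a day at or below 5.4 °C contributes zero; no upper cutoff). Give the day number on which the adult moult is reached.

day 5

Daily DD above 5.4 °C: 7.0, 16.6, 14.7, 9.0, 8.4, 5.3.
Cumulative: 7.0, 23.6, 38.3, 47.3, 55.7, 61.0.
The total first reaches 53 DD on day 5.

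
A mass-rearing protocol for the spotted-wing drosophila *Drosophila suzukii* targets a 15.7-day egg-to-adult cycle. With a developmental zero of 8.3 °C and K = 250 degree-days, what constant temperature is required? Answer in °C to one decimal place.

Required daily accumulation = 250 / 15.7 = 15.924 DD/day.
T = T_base + 15.924 = 8.3 + 15.924 = 24.224 ≈ 24.2 °C.

24.2 °C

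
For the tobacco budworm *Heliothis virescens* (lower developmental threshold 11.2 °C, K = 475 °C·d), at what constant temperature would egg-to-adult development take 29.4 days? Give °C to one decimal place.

Required daily accumulation = 475 / 29.4 = 16.156 DD/day.
T = T_base + 16.156 = 11.2 + 16.156 = 27.356 ≈ 27.4 °C.

27.4 °C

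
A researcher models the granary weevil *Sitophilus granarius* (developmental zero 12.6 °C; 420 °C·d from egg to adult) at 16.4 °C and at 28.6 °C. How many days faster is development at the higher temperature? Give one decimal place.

84.3 days

At 16.4 °C: 420 / (16.4 − 12.6) = 420 / 3.8 = 110.526 d.
At 28.6 °C: 420 / (28.6 − 12.6) = 420 / 16.0 = 26.250 d.
Difference = |110.526 − 26.250| = 84.276 ≈ 84.3 days.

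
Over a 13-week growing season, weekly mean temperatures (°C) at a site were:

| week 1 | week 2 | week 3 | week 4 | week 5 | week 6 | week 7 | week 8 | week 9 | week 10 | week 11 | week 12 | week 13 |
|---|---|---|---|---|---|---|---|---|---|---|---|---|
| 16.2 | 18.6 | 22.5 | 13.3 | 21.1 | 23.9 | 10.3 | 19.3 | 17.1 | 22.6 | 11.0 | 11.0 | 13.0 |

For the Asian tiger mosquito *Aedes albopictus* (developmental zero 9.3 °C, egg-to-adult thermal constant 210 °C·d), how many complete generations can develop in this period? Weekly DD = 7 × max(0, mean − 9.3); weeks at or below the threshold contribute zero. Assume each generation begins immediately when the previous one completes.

3 generations

Weekly DD (7 × max(0, T̄ − 9.3)): 48.3, 65.1, 92.4, 28.0, 82.6, 102.2, 7.0, 70.0, 54.6, 93.1, 11.9, 11.9, 25.9.
Season total = 693.0 DD.
Complete generations = ⌊693.0 / 210⌋ = 3.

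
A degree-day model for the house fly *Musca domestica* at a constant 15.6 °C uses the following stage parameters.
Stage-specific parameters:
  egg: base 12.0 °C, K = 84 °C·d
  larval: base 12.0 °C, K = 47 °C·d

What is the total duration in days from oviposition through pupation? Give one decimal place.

egg: 84 / (15.6 − 12.0) = 84 / 3.6 = 23.333 d.
larval: 47 / (15.6 − 12.0) = 47 / 3.6 = 13.056 d.
Sum = 36.389 ≈ 36.4 days.

36.4 days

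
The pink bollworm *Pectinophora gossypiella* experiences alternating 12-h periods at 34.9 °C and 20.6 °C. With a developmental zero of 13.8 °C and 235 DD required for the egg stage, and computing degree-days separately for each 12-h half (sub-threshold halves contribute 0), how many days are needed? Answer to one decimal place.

16.8 days

Day half: max(0, 34.9 − 13.8) × 0.5 = 21.1 × 0.5 = 10.55 DD.
Night half: max(0, 20.6 − 13.8) × 0.5 = 6.8 × 0.5 = 3.40 DD.
Per 24 h: 13.95 DD/day.
Duration = 235 / 13.95 = 16.846 ≈ 16.8 days.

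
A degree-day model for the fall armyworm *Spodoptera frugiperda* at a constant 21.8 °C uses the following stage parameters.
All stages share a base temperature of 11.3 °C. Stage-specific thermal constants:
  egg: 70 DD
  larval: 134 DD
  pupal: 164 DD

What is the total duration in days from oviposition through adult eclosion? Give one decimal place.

Daily accumulation at 21.8 °C = 21.8 − 11.3 = 10.5 DD/day.
Total K = 70 + 134 + 164 = 368 DD.
Total duration = 368 / 10.5 = 35.048 ≈ 35.0 days.

35.0 days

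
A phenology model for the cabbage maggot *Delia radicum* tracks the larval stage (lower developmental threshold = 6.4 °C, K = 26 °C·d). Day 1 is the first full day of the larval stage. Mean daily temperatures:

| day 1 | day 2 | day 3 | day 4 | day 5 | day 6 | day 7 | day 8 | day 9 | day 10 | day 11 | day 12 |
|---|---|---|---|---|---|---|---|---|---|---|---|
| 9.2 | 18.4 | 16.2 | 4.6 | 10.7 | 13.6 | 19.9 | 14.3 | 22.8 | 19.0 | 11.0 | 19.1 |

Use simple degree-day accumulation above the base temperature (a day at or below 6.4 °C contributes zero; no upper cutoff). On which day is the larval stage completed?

Daily DD above 6.4 °C: 2.8, 12.0, 9.8, 0.0, 4.3, 7.2, 13.5, 7.9, 16.4, 12.6, 4.6, 12.7.
Cumulative: 2.8, 14.8, 24.6, 24.6, 28.9, 36.1, 49.6, 57.5, 73.9, 86.5, 91.1, 103.8.
The total first reaches 26 DD on day 5.

day 5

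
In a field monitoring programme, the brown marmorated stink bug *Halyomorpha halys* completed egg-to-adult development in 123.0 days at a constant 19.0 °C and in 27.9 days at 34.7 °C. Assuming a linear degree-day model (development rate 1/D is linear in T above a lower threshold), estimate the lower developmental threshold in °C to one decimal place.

Linear rate model ⇒ the product D·(T − T_b) is constant across temperatures.
123.0·(19.0 − T_b) = 27.9·(34.7 − T_b)
T_b = (123.0·19.0 − 27.9·34.7) / (123.0 − 27.9) = 1368.87 / 95.1 = 14.394 °C ≈ 14.4 °C.

14.4 °C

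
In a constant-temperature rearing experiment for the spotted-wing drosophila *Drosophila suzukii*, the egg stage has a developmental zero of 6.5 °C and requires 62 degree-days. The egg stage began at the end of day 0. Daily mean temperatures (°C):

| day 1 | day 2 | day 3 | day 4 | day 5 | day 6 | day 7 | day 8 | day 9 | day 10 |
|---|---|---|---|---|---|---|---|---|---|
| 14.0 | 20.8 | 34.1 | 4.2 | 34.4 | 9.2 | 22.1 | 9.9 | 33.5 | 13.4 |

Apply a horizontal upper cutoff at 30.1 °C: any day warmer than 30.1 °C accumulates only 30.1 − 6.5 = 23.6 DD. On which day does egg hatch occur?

Daily DD above 6.5 °C (capped at 23.6): 7.5, 14.3, 23.6, 0.0, 23.6, 2.7, 15.6, 3.4, 23.6, 6.9.
Cumulative: 7.5, 21.8, 45.4, 45.4, 69.0, 71.7, 87.3, 90.7, 114.3, 121.2.
The total first reaches 62 DD on day 5.

day 5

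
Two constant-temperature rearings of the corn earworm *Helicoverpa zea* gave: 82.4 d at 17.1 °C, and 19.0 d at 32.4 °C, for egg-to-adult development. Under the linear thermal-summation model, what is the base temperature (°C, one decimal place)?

Equal thermal constants: D₁(T₁ − T_b) = D₂(T₂ − T_b).
82.4·(17.1 − T_b) = 19.0·(32.4 − T_b)
T_b = (82.4·17.1 − 19.0·32.4) / (82.4 − 19.0) = 793.44 / 63.4 = 12.515 °C ≈ 12.5 °C.

12.5 °C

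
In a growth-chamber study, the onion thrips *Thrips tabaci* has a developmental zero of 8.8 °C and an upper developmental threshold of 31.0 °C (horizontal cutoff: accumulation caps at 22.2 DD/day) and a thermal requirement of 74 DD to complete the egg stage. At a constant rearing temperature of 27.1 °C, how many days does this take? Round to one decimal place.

4.0 days

Daily accumulation = 27.1 − 8.8 = 18.3 DD/day.
Duration = 74 / 18.3 = 4.044 ≈ 4.0 days.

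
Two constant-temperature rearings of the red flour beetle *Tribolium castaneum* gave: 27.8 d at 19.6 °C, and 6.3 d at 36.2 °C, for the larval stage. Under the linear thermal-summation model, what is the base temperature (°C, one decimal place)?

14.7 °C

Linear rate model ⇒ the product D·(T − T_b) is constant across temperatures.
27.8·(19.6 − T_b) = 6.3·(36.2 − T_b)
T_b = (27.8·19.6 − 6.3·36.2) / (27.8 − 6.3) = 316.82 / 21.5 = 14.736 °C ≈ 14.7 °C.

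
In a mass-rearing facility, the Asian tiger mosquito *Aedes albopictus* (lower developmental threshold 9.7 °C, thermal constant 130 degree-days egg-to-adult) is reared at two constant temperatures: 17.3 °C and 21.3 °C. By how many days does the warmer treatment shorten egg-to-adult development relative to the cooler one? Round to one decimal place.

5.9 days

At 17.3 °C: 130 / (17.3 − 9.7) = 130 / 7.6 = 17.105 d.
At 21.3 °C: 130 / (21.3 − 9.7) = 130 / 11.6 = 11.207 d.
Difference = |17.105 − 11.207| = 5.898 ≈ 5.9 days.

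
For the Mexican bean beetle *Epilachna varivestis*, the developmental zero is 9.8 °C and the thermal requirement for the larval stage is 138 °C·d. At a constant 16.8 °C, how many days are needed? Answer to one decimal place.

Daily accumulation = 16.8 − 9.8 = 7.0 DD/day.
Duration = 138 / 7.0 = 19.714 ≈ 19.7 days.

19.7 days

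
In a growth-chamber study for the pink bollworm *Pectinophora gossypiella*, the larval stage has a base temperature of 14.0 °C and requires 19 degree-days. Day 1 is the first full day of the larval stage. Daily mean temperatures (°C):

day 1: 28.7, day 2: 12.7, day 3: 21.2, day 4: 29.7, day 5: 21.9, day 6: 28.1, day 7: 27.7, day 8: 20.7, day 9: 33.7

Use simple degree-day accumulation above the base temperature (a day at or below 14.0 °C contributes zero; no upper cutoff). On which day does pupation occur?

Daily DD above 14.0 °C: 14.7, 0.0, 7.2, 15.7, 7.9, 14.1, 13.7, 6.7, 19.7.
Cumulative: 14.7, 14.7, 21.9, 37.6, 45.5, 59.6, 73.3, 80.0, 99.7.
The total first reaches 19 DD on day 3.

day 3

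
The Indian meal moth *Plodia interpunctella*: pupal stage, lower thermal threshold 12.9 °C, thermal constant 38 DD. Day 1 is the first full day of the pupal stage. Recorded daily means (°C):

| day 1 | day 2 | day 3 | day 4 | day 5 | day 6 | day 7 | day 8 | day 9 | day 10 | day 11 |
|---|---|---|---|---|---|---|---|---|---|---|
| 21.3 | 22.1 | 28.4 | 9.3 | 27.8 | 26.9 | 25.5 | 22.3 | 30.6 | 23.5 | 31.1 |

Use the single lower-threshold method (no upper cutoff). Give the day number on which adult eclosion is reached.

Daily DD above 12.9 °C: 8.4, 9.2, 15.5, 0.0, 14.9, 14.0, 12.6, 9.4, 17.7, 10.6, 18.2.
Cumulative: 8.4, 17.6, 33.1, 33.1, 48.0, 62.0, 74.6, 84.0, 101.7, 112.3, 130.5.
The total first reaches 38 DD on day 5.

day 5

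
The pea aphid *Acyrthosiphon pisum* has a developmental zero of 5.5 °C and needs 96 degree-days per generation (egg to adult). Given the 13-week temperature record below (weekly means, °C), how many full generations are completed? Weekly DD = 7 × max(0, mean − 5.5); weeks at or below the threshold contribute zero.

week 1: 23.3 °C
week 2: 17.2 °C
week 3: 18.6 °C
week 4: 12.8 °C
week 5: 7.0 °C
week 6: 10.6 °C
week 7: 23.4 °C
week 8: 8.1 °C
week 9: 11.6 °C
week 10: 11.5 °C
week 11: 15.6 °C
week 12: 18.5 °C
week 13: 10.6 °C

Weekly DD (7 × max(0, T̄ − 5.5)): 124.6, 81.9, 91.7, 51.1, 10.5, 35.7, 125.3, 18.2, 42.7, 42.0, 70.7, 91.0, 35.7.
Season total = 821.1 DD.
Complete generations = ⌊821.1 / 96⌋ = 8.

8 generations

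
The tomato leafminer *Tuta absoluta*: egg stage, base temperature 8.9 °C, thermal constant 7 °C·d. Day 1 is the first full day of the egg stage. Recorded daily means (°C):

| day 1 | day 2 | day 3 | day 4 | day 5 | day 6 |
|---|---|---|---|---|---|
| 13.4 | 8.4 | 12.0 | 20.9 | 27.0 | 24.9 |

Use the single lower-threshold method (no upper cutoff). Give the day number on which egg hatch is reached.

day 3

Daily DD above 8.9 °C: 4.5, 0.0, 3.1, 12.0, 18.1, 16.0.
Cumulative: 4.5, 4.5, 7.6, 19.6, 37.7, 53.7.
The total first reaches 7 DD on day 3.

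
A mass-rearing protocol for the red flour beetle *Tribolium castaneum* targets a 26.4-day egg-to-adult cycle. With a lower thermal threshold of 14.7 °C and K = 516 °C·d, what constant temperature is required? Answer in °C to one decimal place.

34.2 °C

Required daily accumulation = 516 / 26.4 = 19.545 DD/day.
T = T_base + 19.545 = 14.7 + 19.545 = 34.245 ≈ 34.2 °C.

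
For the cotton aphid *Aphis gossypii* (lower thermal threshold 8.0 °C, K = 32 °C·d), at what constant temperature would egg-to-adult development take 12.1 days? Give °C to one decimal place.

10.6 °C

Required daily accumulation = 32 / 12.1 = 2.645 DD/day.
T = T_base + 2.645 = 8.0 + 2.645 = 10.645 ≈ 10.6 °C.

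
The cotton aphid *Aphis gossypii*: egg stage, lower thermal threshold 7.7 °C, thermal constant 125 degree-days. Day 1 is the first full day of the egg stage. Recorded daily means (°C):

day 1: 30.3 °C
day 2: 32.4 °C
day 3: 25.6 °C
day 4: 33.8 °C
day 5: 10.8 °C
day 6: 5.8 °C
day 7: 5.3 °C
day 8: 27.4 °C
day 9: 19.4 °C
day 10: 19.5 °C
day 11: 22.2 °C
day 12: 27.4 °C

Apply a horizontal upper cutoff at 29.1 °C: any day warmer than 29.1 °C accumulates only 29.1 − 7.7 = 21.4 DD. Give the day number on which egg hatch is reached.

Daily DD above 7.7 °C (capped at 21.4): 21.4, 21.4, 17.9, 21.4, 3.1, 0.0, 0.0, 19.7, 11.7, 11.8, 14.5, 19.7.
Cumulative: 21.4, 42.8, 60.7, 82.1, 85.2, 85.2, 85.2, 104.9, 116.6, 128.4, 142.9, 162.6.
The total first reaches 125 DD on day 10.

day 10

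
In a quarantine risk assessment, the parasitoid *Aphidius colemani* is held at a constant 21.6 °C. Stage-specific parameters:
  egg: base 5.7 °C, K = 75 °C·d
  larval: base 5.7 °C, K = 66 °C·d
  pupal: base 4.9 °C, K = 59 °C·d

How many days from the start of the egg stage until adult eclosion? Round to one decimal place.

12.4 days

egg: 75 / (21.6 − 5.7) = 75 / 15.9 = 4.717 d.
larval: 66 / (21.6 − 5.7) = 66 / 15.9 = 4.151 d.
pupal: 59 / (21.6 − 4.9) = 59 / 16.7 = 3.533 d.
Sum = 12.401 ≈ 12.4 days.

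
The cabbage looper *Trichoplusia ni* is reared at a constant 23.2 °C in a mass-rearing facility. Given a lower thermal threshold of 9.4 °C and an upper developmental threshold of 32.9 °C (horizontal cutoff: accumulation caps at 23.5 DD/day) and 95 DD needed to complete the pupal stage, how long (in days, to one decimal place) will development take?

Daily accumulation = 23.2 − 9.4 = 13.8 DD/day.
Duration = 95 / 13.8 = 6.884 ≈ 6.9 days.

6.9 days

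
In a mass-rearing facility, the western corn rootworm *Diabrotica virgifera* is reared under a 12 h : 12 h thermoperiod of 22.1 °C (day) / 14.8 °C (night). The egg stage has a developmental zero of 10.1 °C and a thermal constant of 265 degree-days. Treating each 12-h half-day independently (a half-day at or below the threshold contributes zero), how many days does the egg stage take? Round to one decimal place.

Day half: max(0, 22.1 − 10.1) × 0.5 = 12.0 × 0.5 = 6.00 DD.
Night half: max(0, 14.8 − 10.1) × 0.5 = 4.7 × 0.5 = 2.35 DD.
Per 24 h: 8.35 DD/day.
Duration = 265 / 8.35 = 31.737 ≈ 31.7 days.

31.7 days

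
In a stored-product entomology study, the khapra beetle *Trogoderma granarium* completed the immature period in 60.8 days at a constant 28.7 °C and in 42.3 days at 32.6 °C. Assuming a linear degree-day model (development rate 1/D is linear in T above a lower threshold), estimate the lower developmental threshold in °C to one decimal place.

Under the model K = D·(T − T_b), so D₁·(T₁ − T_b) = D₂·(T₂ − T_b).
60.8·(28.7 − T_b) = 42.3·(32.6 − T_b)
T_b = (60.8·28.7 − 42.3·32.6) / (60.8 − 42.3) = 365.98 / 18.5 = 19.783 °C ≈ 19.8 °C.

19.8 °C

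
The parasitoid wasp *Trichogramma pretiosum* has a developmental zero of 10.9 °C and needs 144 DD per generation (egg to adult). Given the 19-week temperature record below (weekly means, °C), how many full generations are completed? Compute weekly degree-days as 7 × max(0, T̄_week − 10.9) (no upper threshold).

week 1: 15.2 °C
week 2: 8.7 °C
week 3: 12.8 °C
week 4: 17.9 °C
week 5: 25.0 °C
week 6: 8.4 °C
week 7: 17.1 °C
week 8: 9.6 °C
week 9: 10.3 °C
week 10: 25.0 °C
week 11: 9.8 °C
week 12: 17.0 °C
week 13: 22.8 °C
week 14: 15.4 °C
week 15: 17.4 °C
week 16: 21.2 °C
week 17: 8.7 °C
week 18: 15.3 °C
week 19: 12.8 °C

4 generations

Weekly DD (7 × max(0, T̄ − 10.9)): 30.1, 0.0, 13.3, 49.0, 98.7, 0.0, 43.4, 0.0, 0.0, 98.7, 0.0, 42.7, 83.3, 31.5, 45.5, 72.1, 0.0, 30.8, 13.3.
Season total = 652.4 DD.
Complete generations = ⌊652.4 / 144⌋ = 4.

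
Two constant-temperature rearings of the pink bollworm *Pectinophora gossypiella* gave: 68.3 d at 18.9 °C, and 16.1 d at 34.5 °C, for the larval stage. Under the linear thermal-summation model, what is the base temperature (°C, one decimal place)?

14.1 °C

Under the model K = D·(T − T_b), so D₁·(T₁ − T_b) = D₂·(T₂ − T_b).
68.3·(18.9 − T_b) = 16.1·(34.5 − T_b)
T_b = (68.3·18.9 − 16.1·34.5) / (68.3 − 16.1) = 735.42 / 52.2 = 14.089 °C ≈ 14.1 °C.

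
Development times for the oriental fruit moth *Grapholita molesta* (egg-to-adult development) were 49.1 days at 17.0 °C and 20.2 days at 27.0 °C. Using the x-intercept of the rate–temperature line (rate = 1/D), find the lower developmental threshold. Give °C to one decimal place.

10.0 °C

Linear rate model ⇒ the product D·(T − T_b) is constant across temperatures.
49.1·(17.0 − T_b) = 20.2·(27.0 − T_b)
T_b = (49.1·17.0 − 20.2·27.0) / (49.1 − 20.2) = 289.30 / 28.9 = 10.010 °C ≈ 10.0 °C.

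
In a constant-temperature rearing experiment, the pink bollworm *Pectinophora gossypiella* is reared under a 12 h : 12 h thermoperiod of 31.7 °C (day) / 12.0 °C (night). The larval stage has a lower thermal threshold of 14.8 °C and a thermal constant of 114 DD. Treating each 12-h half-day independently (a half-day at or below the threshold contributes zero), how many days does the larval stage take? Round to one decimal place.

Day half: max(0, 31.7 − 14.8) × 0.5 = 16.9 × 0.5 = 8.45 DD.
Night half: max(0, 12.0 − 14.8) × 0.5 = 0.0 × 0.5 = 0.00 DD.
Per 24 h: 8.45 DD/day.
Duration = 114 / 8.45 = 13.491 ≈ 13.5 days.

13.5 days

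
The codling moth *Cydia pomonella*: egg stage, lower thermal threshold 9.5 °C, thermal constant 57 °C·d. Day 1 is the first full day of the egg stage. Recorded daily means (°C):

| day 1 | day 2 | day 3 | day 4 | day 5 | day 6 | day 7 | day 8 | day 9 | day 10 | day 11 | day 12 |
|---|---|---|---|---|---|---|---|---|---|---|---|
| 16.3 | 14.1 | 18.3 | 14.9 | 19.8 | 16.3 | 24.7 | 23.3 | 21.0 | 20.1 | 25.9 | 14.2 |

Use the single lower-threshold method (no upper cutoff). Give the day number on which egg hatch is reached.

day 7

Daily DD above 9.5 °C: 6.8, 4.6, 8.8, 5.4, 10.3, 6.8, 15.2, 13.8, 11.5, 10.6, 16.4, 4.7.
Cumulative: 6.8, 11.4, 20.2, 25.6, 35.9, 42.7, 57.9, 71.7, 83.2, 93.8, 110.2, 114.9.
The total first reaches 57 DD on day 7.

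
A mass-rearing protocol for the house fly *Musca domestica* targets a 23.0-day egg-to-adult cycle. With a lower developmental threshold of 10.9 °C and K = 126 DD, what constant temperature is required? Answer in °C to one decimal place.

Required daily accumulation = 126 / 23.0 = 5.478 DD/day.
T = T_base + 5.478 = 10.9 + 5.478 = 16.378 ≈ 16.4 °C.

16.4 °C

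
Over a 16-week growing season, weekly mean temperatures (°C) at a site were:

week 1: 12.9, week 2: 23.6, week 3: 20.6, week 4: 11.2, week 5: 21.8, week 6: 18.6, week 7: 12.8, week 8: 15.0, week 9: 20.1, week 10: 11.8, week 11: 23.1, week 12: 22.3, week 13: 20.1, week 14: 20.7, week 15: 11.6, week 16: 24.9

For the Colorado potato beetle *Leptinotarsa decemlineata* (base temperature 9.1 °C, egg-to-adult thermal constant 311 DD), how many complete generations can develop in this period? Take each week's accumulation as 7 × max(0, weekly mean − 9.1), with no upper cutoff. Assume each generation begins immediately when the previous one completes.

3 generations

Weekly DD (7 × max(0, T̄ − 9.1)): 26.6, 101.5, 80.5, 14.7, 88.9, 66.5, 25.9, 41.3, 77.0, 18.9, 98.0, 92.4, 77.0, 81.2, 17.5, 110.6.
Season total = 1018.5 DD.
Complete generations = ⌊1018.5 / 311⌋ = 3.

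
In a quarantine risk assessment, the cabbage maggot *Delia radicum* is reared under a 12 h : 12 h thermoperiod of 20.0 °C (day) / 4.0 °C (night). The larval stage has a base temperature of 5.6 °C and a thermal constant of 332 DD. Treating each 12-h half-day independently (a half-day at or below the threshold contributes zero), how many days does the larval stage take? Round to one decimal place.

Day half: max(0, 20.0 − 5.6) × 0.5 = 14.4 × 0.5 = 7.20 DD.
Night half: max(0, 4.0 − 5.6) × 0.5 = 0.0 × 0.5 = 0.00 DD.
Per 24 h: 7.20 DD/day.
Duration = 332 / 7.20 = 46.111 ≈ 46.1 days.

46.1 days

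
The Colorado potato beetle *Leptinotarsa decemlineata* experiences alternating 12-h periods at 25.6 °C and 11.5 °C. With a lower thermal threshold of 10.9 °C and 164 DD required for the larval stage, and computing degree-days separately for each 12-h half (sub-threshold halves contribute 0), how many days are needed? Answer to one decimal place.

Day half: max(0, 25.6 − 10.9) × 0.5 = 14.7 × 0.5 = 7.35 DD.
Night half: max(0, 11.5 − 10.9) × 0.5 = 0.6 × 0.5 = 0.30 DD.
Per 24 h: 7.65 DD/day.
Duration = 164 / 7.65 = 21.438 ≈ 21.4 days.

21.4 days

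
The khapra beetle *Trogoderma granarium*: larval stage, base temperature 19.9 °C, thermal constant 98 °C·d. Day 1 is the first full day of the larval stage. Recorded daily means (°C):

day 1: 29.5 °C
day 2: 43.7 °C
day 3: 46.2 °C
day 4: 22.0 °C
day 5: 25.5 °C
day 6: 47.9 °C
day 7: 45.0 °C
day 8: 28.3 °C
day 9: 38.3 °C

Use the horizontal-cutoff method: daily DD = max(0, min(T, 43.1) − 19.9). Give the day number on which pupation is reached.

day 7

Daily DD above 19.9 °C (capped at 23.2): 9.6, 23.2, 23.2, 2.1, 5.6, 23.2, 23.2, 8.4, 18.4.
Cumulative: 9.6, 32.8, 56.0, 58.1, 63.7, 86.9, 110.1, 118.5, 136.9.
The total first reaches 98 DD on day 7.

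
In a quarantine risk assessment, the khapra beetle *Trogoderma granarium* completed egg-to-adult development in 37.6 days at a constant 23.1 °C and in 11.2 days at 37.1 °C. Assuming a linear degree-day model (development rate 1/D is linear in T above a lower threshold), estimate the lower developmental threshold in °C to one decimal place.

Linear rate model ⇒ the product D·(T − T_b) is constant across temperatures.
37.6·(23.1 − T_b) = 11.2·(37.1 − T_b)
T_b = (37.6·23.1 − 11.2·37.1) / (37.6 − 11.2) = 453.04 / 26.4 = 17.161 °C ≈ 17.2 °C.

17.2 °C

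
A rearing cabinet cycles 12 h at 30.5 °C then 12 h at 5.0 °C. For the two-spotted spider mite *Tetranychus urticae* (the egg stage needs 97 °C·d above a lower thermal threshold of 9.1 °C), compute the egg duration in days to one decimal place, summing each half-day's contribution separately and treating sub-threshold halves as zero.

9.1 days

Day half: max(0, 30.5 − 9.1) × 0.5 = 21.4 × 0.5 = 10.70 DD.
Night half: max(0, 5.0 − 9.1) × 0.5 = 0.0 × 0.5 = 0.00 DD.
Per 24 h: 10.70 DD/day.
Duration = 97 / 10.70 = 9.065 ≈ 9.1 days.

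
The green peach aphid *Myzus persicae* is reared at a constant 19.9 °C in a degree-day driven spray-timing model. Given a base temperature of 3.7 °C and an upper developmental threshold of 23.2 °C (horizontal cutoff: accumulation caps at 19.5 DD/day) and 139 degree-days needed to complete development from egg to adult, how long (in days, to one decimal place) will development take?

Daily accumulation = 19.9 − 3.7 = 16.2 DD/day.
Duration = 139 / 16.2 = 8.580 ≈ 8.6 days.

8.6 days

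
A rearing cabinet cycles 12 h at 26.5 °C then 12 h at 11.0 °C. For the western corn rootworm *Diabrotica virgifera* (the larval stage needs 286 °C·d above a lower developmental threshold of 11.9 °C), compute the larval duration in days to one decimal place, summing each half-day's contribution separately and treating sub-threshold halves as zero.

39.2 days

Day half: max(0, 26.5 − 11.9) × 0.5 = 14.6 × 0.5 = 7.30 DD.
Night half: max(0, 11.0 − 11.9) × 0.5 = 0.0 × 0.5 = 0.00 DD.
Per 24 h: 7.30 DD/day.
Duration = 286 / 7.30 = 39.178 ≈ 39.2 days.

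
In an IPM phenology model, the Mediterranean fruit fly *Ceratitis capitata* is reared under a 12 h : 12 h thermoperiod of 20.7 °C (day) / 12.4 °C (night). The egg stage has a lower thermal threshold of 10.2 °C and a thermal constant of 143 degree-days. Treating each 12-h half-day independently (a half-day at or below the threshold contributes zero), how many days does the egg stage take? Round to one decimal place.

Day half: max(0, 20.7 − 10.2) × 0.5 = 10.5 × 0.5 = 5.25 DD.
Night half: max(0, 12.4 − 10.2) × 0.5 = 2.2 × 0.5 = 1.10 DD.
Per 24 h: 6.35 DD/day.
Duration = 143 / 6.35 = 22.520 ≈ 22.5 days.

22.5 days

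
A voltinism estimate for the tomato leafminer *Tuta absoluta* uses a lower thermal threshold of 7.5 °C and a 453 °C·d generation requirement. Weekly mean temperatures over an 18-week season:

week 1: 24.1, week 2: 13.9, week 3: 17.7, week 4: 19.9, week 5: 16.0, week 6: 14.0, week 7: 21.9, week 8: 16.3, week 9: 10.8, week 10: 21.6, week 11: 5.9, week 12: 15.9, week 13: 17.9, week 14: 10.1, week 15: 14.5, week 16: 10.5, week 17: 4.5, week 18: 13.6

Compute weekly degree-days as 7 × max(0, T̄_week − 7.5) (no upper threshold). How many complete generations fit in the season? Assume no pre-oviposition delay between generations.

2 generations

Weekly DD (7 × max(0, T̄ − 7.5)): 116.2, 44.8, 71.4, 86.8, 59.5, 45.5, 100.8, 61.6, 23.1, 98.7, 0.0, 58.8, 72.8, 18.2, 49.0, 21.0, 0.0, 42.7.
Season total = 970.9 DD.
Complete generations = ⌊970.9 / 453⌋ = 2.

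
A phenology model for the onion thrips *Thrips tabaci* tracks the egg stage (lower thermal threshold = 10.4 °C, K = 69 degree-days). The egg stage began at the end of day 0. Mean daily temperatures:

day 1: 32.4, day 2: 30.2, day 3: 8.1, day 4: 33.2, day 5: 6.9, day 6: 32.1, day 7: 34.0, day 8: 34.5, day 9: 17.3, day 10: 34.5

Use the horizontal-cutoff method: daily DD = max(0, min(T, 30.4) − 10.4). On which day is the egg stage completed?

Daily DD above 10.4 °C (capped at 20.0): 20.0, 19.8, 0.0, 20.0, 0.0, 20.0, 20.0, 20.0, 6.9, 20.0.
Cumulative: 20.0, 39.8, 39.8, 59.8, 59.8, 79.8, 99.8, 119.8, 126.7, 146.7.
The total first reaches 69 DD on day 6.

day 6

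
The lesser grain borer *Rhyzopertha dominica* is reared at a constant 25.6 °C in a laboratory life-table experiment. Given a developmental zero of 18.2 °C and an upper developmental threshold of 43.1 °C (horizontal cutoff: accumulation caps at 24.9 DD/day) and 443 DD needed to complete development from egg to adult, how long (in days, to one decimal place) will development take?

Daily accumulation = 25.6 − 18.2 = 7.4 DD/day.
Duration = 443 / 7.4 = 59.865 ≈ 59.9 days.

59.9 days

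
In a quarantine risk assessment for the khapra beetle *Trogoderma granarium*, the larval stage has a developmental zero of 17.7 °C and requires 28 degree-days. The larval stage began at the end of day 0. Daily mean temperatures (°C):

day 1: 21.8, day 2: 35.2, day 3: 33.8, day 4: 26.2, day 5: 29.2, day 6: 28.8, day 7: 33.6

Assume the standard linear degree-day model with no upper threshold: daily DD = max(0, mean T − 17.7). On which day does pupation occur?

day 3

Daily DD above 17.7 °C: 4.1, 17.5, 16.1, 8.5, 11.5, 11.1, 15.9.
Cumulative: 4.1, 21.6, 37.7, 46.2, 57.7, 68.8, 84.7.
The total first reaches 28 DD on day 3.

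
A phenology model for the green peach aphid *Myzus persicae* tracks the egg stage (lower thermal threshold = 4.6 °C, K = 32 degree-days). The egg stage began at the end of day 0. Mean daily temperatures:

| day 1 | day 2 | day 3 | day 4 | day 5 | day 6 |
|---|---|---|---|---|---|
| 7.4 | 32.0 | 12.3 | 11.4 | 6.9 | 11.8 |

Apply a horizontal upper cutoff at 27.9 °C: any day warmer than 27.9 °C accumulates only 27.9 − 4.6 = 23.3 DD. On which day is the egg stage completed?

Daily DD above 4.6 °C (capped at 23.3): 2.8, 23.3, 7.7, 6.8, 2.3, 7.2.
Cumulative: 2.8, 26.1, 33.8, 40.6, 42.9, 50.1.
The total first reaches 32 DD on day 3.

day 3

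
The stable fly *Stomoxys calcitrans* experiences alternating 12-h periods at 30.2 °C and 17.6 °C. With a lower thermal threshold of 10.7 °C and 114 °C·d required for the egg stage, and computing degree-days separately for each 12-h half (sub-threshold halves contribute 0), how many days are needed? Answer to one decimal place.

8.6 days

Day half: max(0, 30.2 − 10.7) × 0.5 = 19.5 × 0.5 = 9.75 DD.
Night half: max(0, 17.6 − 10.7) × 0.5 = 6.9 × 0.5 = 3.45 DD.
Per 24 h: 13.20 DD/day.
Duration = 114 / 13.20 = 8.636 ≈ 8.6 days.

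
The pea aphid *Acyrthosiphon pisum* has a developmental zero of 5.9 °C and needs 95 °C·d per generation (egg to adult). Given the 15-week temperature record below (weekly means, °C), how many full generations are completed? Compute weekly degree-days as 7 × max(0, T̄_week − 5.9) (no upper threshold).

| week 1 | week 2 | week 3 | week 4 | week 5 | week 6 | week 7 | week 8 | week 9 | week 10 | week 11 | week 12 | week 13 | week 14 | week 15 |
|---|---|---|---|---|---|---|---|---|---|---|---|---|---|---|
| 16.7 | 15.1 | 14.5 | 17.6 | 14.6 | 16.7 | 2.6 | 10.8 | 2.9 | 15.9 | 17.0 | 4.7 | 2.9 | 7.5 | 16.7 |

Weekly DD (7 × max(0, T̄ − 5.9)): 75.6, 64.4, 60.2, 81.9, 60.9, 75.6, 0.0, 34.3, 0.0, 70.0, 77.7, 0.0, 0.0, 11.2, 75.6.
Season total = 687.4 DD.
Complete generations = ⌊687.4 / 95⌋ = 7.

7 generations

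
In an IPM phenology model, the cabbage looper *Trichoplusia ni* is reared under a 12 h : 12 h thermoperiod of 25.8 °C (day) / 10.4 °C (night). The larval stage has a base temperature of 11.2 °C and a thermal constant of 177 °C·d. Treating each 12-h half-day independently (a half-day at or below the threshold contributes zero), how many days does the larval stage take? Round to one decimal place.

24.2 days

Day half: max(0, 25.8 − 11.2) × 0.5 = 14.6 × 0.5 = 7.30 DD.
Night half: max(0, 10.4 − 11.2) × 0.5 = 0.0 × 0.5 = 0.00 DD.
Per 24 h: 7.30 DD/day.
Duration = 177 / 7.30 = 24.247 ≈ 24.2 days.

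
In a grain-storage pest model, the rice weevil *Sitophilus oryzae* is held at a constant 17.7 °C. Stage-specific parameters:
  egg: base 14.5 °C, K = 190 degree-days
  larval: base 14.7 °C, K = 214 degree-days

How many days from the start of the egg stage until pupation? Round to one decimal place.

130.7 days

egg: 190 / (17.7 − 14.5) = 190 / 3.2 = 59.375 d.
larval: 214 / (17.7 − 14.7) = 214 / 3.0 = 71.333 d.
Sum = 130.708 ≈ 130.7 days.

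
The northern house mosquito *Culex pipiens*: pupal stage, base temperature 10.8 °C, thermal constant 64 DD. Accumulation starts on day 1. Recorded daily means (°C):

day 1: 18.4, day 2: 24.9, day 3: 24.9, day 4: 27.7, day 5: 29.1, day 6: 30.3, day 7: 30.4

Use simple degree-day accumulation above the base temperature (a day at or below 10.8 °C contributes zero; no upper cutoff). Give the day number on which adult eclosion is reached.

Daily DD above 10.8 °C: 7.6, 14.1, 14.1, 16.9, 18.3, 19.5, 19.6.
Cumulative: 7.6, 21.7, 35.8, 52.7, 71.0, 90.5, 110.1.
The total first reaches 64 DD on day 5.

day 5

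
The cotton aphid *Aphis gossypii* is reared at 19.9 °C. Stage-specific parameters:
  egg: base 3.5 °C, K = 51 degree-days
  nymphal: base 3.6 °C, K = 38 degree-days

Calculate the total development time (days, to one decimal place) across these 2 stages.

egg: 51 / (19.9 − 3.5) = 51 / 16.4 = 3.110 d.
nymphal: 38 / (19.9 − 3.6) = 38 / 16.3 = 2.331 d.
Sum = 5.441 ≈ 5.4 days.

5.4 days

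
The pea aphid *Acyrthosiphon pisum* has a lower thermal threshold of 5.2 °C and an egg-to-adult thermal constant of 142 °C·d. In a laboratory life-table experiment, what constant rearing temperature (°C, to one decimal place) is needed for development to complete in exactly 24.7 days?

10.9 °C

Required daily accumulation = 142 / 24.7 = 5.749 DD/day.
T = T_base + 5.749 = 5.2 + 5.749 = 10.949 ≈ 10.9 °C.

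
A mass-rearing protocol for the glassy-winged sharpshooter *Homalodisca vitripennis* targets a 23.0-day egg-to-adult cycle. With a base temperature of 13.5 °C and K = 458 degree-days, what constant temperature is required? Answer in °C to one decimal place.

Required daily accumulation = 458 / 23.0 = 19.913 DD/day.
T = T_base + 19.913 = 13.5 + 19.913 = 33.413 ≈ 33.4 °C.

33.4 °C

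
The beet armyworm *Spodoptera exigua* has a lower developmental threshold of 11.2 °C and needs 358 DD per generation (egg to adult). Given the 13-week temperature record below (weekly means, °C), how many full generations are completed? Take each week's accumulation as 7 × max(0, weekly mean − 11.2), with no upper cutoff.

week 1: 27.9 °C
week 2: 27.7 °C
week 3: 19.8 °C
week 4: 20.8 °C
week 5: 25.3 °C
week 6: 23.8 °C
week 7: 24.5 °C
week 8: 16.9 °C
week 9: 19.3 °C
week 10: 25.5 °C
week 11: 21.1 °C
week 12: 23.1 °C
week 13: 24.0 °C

3 generations

Weekly DD (7 × max(0, T̄ − 11.2)): 116.9, 115.5, 60.2, 67.2, 98.7, 88.2, 93.1, 39.9, 56.7, 100.1, 69.3, 83.3, 89.6.
Season total = 1078.7 DD.
Complete generations = ⌊1078.7 / 358⌋ = 3.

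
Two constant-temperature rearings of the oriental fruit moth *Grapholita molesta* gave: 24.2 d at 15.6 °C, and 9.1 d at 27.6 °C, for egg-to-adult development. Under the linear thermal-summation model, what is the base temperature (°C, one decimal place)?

8.4 °C

Equal thermal constants: D₁(T₁ − T_b) = D₂(T₂ − T_b).
24.2·(15.6 − T_b) = 9.1·(27.6 − T_b)
T_b = (24.2·15.6 − 9.1·27.6) / (24.2 − 9.1) = 126.36 / 15.1 = 8.368 °C ≈ 8.4 °C.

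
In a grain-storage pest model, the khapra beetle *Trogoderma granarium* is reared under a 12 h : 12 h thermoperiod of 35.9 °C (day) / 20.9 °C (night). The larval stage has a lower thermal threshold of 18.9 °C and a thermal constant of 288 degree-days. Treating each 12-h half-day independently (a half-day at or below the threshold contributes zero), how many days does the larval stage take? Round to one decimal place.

30.3 days

Day half: max(0, 35.9 − 18.9) × 0.5 = 17.0 × 0.5 = 8.50 DD.
Night half: max(0, 20.9 − 18.9) × 0.5 = 2.0 × 0.5 = 1.00 DD.
Per 24 h: 9.50 DD/day.
Duration = 288 / 9.50 = 30.316 ≈ 30.3 days.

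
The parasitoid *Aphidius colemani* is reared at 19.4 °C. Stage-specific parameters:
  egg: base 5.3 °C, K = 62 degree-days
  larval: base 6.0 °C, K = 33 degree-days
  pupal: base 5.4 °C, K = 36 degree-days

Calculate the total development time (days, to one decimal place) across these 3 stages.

egg: 62 / (19.4 − 5.3) = 62 / 14.1 = 4.397 d.
larval: 33 / (19.4 − 6.0) = 33 / 13.4 = 2.463 d.
pupal: 36 / (19.4 − 5.4) = 36 / 14.0 = 2.571 d.
Sum = 9.431 ≈ 9.4 days.

9.4 days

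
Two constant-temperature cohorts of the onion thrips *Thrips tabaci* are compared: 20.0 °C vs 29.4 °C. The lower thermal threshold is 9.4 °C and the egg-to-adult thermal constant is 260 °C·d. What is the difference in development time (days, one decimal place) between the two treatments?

At 20.0 °C: 260 / (20.0 − 9.4) = 260 / 10.6 = 24.528 d.
At 29.4 °C: 260 / (29.4 − 9.4) = 260 / 20.0 = 13.000 d.
Difference = |24.528 − 13.000| = 11.528 ≈ 11.5 days.

11.5 days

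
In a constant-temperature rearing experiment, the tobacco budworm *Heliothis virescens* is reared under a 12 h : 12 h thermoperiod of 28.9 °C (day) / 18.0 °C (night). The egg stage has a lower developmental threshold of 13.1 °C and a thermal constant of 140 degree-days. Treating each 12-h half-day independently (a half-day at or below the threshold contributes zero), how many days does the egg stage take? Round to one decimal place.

Day half: max(0, 28.9 − 13.1) × 0.5 = 15.8 × 0.5 = 7.90 DD.
Night half: max(0, 18.0 − 13.1) × 0.5 = 4.9 × 0.5 = 2.45 DD.
Per 24 h: 10.35 DD/day.
Duration = 140 / 10.35 = 13.527 ≈ 13.5 days.

13.5 days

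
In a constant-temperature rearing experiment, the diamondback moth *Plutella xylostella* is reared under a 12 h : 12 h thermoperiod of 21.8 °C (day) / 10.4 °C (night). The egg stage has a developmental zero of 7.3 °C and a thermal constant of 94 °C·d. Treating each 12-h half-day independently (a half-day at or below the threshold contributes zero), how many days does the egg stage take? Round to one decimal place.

Day half: max(0, 21.8 − 7.3) × 0.5 = 14.5 × 0.5 = 7.25 DD.
Night half: max(0, 10.4 − 7.3) × 0.5 = 3.1 × 0.5 = 1.55 DD.
Per 24 h: 8.80 DD/day.
Duration = 94 / 8.80 = 10.682 ≈ 10.7 days.

10.7 days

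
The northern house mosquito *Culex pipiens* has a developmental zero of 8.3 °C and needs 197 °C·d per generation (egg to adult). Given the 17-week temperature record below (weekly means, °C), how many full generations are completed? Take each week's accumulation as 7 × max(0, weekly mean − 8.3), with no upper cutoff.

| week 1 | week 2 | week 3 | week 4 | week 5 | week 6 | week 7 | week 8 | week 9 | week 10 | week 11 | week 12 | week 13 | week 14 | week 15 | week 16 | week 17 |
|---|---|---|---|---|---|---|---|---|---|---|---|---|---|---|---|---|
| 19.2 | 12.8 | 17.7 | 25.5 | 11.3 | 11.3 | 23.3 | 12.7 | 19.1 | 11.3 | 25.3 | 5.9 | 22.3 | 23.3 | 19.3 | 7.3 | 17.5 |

5 generations

Weekly DD (7 × max(0, T̄ − 8.3)): 76.3, 31.5, 65.8, 120.4, 21.0, 21.0, 105.0, 30.8, 75.6, 21.0, 119.0, 0.0, 98.0, 105.0, 77.0, 0.0, 64.4.
Season total = 1031.8 DD.
Complete generations = ⌊1031.8 / 197⌋ = 5.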